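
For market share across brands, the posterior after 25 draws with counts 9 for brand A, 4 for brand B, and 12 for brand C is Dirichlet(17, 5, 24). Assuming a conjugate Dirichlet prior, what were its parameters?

For a Dirichlet(α) prior with multinomial counts c, the posterior is Dirichlet(α + c) componentwise.
Subtract each count from the matching posterior parameter: 17−9=8, 5−4=1, 24−12=12.

Dirichlet(8, 1, 12)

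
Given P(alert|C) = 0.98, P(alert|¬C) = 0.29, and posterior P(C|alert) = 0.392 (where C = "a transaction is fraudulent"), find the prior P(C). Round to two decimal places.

P(C) = 0.16

In odds form, posterior odds = prior odds × likelihood ratio, so prior odds = posterior odds ÷ LR.
Posterior odds = 0.392/(1−0.392) = 0.6447. LR = 0.98/0.29 = 3.3793.
Prior odds = 0.6447/3.3793 = 0.1908, so P(C) = 0.1908/(1+0.1908) ≈ 0.16.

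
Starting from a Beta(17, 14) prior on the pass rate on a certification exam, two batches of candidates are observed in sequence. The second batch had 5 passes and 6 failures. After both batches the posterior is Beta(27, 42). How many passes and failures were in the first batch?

Because Beta–binomial updating is additive in the counts, the combined data contributed (α_post−α_prior, β_post−β_prior) successes and failures.
Total across both batches: 27−17=10 passes, 42−14=28 failures.
Subtract the second batch: 10−5=5 passes and 28−6=22 failures.

5 passes and 22 failures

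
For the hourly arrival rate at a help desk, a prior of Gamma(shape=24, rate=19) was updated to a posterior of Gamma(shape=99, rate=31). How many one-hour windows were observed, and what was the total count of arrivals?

n = 12 one-hour windows with total 75 arrivals

A Gamma(α, β) prior (rate parametrization) on a Poisson rate with n observations summing to S gives posterior Gamma(α+S, β+n).
Matching: Σxᵢ = 99 − 24 = 75 and n = 31 − 19 = 12.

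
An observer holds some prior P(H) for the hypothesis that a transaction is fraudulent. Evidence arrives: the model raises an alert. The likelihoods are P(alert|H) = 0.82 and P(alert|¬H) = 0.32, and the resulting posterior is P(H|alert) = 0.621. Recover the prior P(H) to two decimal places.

Bayes' rule in odds form gives O(H|E) = O(H)·[P(E|H)/P(E|¬H)], hence O(H) = O(H|E)/LR.
Posterior odds = 0.621/(1−0.621) = 1.6385. LR = 0.82/0.32 = 2.5625.
Prior odds = 1.6385/2.5625 = 0.6394, so P(H) = 0.6394/(1+0.6394) ≈ 0.39.

P(H) = 0.39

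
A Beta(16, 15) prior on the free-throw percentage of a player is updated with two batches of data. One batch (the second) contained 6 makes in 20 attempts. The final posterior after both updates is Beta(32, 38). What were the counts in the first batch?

Sequential conjugate updates are equivalent to a single update on the pooled data, so total successes = posterior α − prior α and total failures = posterior β − prior β.
Total across both batches: 32−16=16 makes, 38−15=23 misses.
Subtract the second batch: 16−6=10 makes and 23−14=9 misses.

10 makes and 9 misses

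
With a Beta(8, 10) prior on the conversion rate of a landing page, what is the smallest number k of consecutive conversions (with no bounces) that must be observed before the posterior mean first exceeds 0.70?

After k conversions and 0 bounces the posterior is Beta(8+k, 10), with mean (8+k)/(8+10+k).
Set (8+k)/(18+k) > 0.70 and solve: k > (0.70·18 − 8)/(1 − 0.70) = 15.333.
The smallest integer exceeding 15.333 is 16.

k = 16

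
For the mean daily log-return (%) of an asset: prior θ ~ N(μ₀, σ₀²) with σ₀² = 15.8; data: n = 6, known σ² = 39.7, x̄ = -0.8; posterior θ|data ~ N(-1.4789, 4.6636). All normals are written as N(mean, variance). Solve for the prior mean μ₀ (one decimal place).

μ₀ = -3.1

With known observation variance, the Normal–Normal posterior has precision τ_n = τ₀ + n/σ² and mean μ_n = (τ₀μ₀ + (n/σ²)x̄)/τ_n.
Here τ₀ = 1/15.8 = 0.063291 and τ_data = 6/39.7 = 0.151134, so τ_n = 0.214425.
Rearranging for μ₀: μ₀ = (μ_n·τ_n − τ_data·x̄)/τ₀ = (-1.4789·0.214425 − 0.151134·-0.8) / 0.063291 = -0.196206/0.063291 ≈ -3.1.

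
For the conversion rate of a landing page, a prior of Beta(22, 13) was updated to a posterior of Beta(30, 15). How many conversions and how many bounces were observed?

Under Beta–binomial conjugacy the posterior parameters are (a+s, b+f).
So s = 30 − 22 = 8 and f = 15 − 13 = 2.

8 conversions and 2 bounces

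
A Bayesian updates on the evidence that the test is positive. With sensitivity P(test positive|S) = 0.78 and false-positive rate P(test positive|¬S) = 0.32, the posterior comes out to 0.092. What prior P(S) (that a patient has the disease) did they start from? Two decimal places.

P(S) = 0.04

In odds form, posterior odds = prior odds × likelihood ratio, so prior odds = posterior odds ÷ LR.
Posterior odds = 0.092/(1−0.092) = 0.1013. LR = 0.78/0.32 = 2.4375.
Prior odds = 0.1013/2.4375 = 0.0416, so P(S) = 0.0416/(1+0.0416) ≈ 0.04.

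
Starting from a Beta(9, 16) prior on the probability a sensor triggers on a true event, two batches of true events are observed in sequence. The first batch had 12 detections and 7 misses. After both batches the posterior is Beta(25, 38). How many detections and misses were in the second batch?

4 detections and 15 misses

Sequential conjugate updates are equivalent to a single update on the pooled data, so total successes = posterior α − prior α and total failures = posterior β − prior β.
Total across both batches: 25−9=16 detections, 38−16=22 misses.
Subtract the first batch: 16−12=4 detections and 22−7=15 misses.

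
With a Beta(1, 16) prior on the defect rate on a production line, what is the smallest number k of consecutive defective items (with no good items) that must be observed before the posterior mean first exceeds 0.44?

After k defective items and 0 good items the posterior is Beta(1+k, 16), with mean (1+k)/(1+16+k).
Set (1+k)/(17+k) > 0.44 and solve: k > (0.44·17 − 1)/(1 − 0.44) = 11.571.
The smallest integer exceeding 11.571 is 12.

k = 12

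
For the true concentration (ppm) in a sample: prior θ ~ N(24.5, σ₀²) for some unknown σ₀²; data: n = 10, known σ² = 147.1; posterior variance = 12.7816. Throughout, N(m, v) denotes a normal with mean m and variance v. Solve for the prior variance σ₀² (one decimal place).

σ₀² = 97.5

Posterior precision equals prior precision plus data precision: 1/σ_n² = 1/σ₀² + n/σ².
So 1/σ₀² = 1/12.7816 − 10/147.1 = 0.078237 − 0.067981 = 0.010256.
Hence σ₀² = 1/0.010256 ≈ 97.5.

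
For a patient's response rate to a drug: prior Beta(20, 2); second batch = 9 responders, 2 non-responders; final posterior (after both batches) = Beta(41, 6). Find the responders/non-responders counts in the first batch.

12 responders and 2 non-responders

Sequential conjugate updates are equivalent to a single update on the pooled data, so total successes = posterior α − prior α and total failures = posterior β − prior β.
Total across both batches: 41−20=21 responders, 6−2=4 non-responders.
Subtract the second batch: 21−9=12 responders and 4−2=2 non-responders.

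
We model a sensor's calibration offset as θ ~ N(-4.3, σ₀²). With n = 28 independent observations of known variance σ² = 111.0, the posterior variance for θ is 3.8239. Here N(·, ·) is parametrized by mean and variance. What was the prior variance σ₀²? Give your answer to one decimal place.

σ₀² = 108.0

Posterior precision equals prior precision plus data precision: 1/σ_n² = 1/σ₀² + n/σ².
So 1/σ₀² = 1/3.8239 − 28/111.0 = 0.261513 − 0.252252 = 0.009261.
Hence σ₀² = 1/0.009261 ≈ 108.0.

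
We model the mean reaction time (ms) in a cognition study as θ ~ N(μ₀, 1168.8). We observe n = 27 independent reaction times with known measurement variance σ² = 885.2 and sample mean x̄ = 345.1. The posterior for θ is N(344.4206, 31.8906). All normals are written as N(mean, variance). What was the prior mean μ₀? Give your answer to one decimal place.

With known observation variance, the Normal–Normal posterior has precision τ_n = τ₀ + n/σ² and mean μ_n = (τ₀μ₀ + (n/σ²)x̄)/τ_n.
Here τ₀ = 1/1168.8 = 0.000856 and τ_data = 27/885.2 = 0.030502, so τ_n = 0.031358.
Rearranging for μ₀: μ₀ = (μ_n·τ_n − τ_data·x̄)/τ₀ = (344.4206·0.031358 − 0.030502·345.1) / 0.000856 = 0.274101/0.000856 ≈ 320.2.

μ₀ = 320.2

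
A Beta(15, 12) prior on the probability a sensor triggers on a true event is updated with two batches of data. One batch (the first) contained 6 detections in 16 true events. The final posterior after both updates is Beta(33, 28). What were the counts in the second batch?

12 detections and 6 misses

Sequential conjugate updates are equivalent to a single update on the pooled data, so total successes = posterior α − prior α and total failures = posterior β − prior β.
Total across both batches: 33−15=18 detections, 28−12=16 misses.
Subtract the first batch: 18−6=12 detections and 16−10=6 misses.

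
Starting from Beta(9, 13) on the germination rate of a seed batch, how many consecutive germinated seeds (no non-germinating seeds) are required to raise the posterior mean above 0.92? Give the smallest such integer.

After k germinated seeds and 0 non-germinating seeds the posterior is Beta(9+k, 13), with mean (9+k)/(9+13+k).
Set (9+k)/(22+k) > 0.92 and solve: k > (0.92·22 − 9)/(1 − 0.92) = 140.500.
The smallest integer exceeding 140.500 is 141.

k = 141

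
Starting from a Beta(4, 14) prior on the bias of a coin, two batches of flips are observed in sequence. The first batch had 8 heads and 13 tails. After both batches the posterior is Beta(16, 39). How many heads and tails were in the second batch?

Because Beta–binomial updating is additive in the counts, the combined data contributed (α_post−α_prior, β_post−β_prior) successes and failures.
Total across both batches: 16−4=12 heads, 39−14=25 tails.
Subtract the first batch: 12−8=4 heads and 25−13=12 tails.

4 heads and 12 tails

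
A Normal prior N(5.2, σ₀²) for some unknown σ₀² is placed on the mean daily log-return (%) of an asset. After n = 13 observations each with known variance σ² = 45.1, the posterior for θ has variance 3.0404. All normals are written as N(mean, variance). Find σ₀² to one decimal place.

σ₀² = 24.6

For the Normal–Normal model with known σ², precisions add: τ_n = τ₀ + n/σ².
So 1/σ₀² = 1/3.0404 − 13/45.1 = 0.328904 − 0.288248 = 0.040656.
Hence σ₀² = 1/0.040656 ≈ 24.6.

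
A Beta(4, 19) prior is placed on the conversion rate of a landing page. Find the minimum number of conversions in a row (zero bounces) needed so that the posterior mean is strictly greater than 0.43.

k = 11

After k conversions and 0 bounces the posterior is Beta(4+k, 19), with mean (4+k)/(4+19+k).
Set (4+k)/(23+k) > 0.43 and solve: k > (0.43·23 − 4)/(1 − 0.43) = 10.333.
The smallest integer exceeding 10.333 is 11, and checking k=11: (15)/(34) = 0.4412 > 0.43.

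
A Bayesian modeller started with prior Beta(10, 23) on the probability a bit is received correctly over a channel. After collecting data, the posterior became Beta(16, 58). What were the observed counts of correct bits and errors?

Under Beta–binomial conjugacy the posterior parameters are (α+s, β+f).
Match parameters: s=16−10=6, f=58−23=35.

6 correct bits and 35 errors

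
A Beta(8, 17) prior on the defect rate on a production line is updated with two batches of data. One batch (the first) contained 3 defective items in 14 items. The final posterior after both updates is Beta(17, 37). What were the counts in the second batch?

6 defective items and 9 good items

Sequential conjugate updates are equivalent to a single update on the pooled data, so total successes = posterior α − prior α and total failures = posterior β − prior β.
Total across both batches: 17−8=9 defective items, 37−17=20 good items.
Subtract the first batch: 9−3=6 defective items and 20−11=9 good items.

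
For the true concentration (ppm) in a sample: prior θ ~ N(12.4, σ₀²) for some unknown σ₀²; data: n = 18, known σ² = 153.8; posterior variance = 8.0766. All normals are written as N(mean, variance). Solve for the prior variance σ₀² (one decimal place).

σ₀² = 147.5

Posterior precision equals prior precision plus data precision: 1/σ_n² = 1/σ₀² + n/σ².
So 1/σ₀² = 1/8.0766 − 18/153.8 = 0.123814 − 0.117035 = 0.006779.
Hence σ₀² = 1/0.006779 ≈ 147.5.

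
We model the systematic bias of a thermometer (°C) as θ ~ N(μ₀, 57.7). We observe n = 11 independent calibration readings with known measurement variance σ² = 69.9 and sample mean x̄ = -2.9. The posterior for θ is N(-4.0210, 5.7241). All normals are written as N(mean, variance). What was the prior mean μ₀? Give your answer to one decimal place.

With known observation variance, the Normal–Normal posterior has precision τ_n = τ₀ + n/σ² and mean μ_n = (τ₀μ₀ + (n/σ²)x̄)/τ_n.
Here τ₀ = 1/57.7 = 0.017331 and τ_data = 11/69.9 = 0.157368, so τ_n = 0.174699.
Rearranging for μ₀: μ₀ = (μ_n·τ_n − τ_data·x̄)/τ₀ = (-4.0210·0.174699 − 0.157368·-2.9) / 0.017331 = -0.246097/0.017331 ≈ -14.2.

μ₀ = -14.2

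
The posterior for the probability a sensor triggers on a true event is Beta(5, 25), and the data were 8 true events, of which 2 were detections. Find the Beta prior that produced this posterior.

A Beta(α, β) prior with s successes and f failures in binomial data gives a Beta(α+s, β+f) posterior.
Subtract the data counts: 5−2=3, 25−6=19.

Beta(3, 19)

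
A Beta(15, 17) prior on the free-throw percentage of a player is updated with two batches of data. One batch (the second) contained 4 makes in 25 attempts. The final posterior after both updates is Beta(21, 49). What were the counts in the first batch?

Sequential conjugate updates are equivalent to a single update on the pooled data, so total successes = posterior α − prior α and total failures = posterior β − prior β.
Total across both batches: 21−15=6 makes, 49−17=32 misses.
Subtract the second batch: 6−4=2 makes and 32−21=11 misses.

2 makes and 11 misses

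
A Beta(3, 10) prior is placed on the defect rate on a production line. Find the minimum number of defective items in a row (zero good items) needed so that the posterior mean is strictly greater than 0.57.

k = 11

After k defective items and 0 good items the posterior is Beta(3+k, 10), with mean (3+k)/(3+10+k).
Set (3+k)/(13+k) > 0.57 and solve: k > (0.57·13 − 3)/(1 − 0.57) = 10.256.
The smallest integer exceeding 10.256 is 11.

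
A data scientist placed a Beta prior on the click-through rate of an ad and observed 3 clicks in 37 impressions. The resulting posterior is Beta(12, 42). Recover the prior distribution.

Under Beta–binomial conjugacy the posterior parameters are (a+s, b+f).
So a = 12 − 3 = 9 and b = 42 − 34 = 8.

Beta(9, 8)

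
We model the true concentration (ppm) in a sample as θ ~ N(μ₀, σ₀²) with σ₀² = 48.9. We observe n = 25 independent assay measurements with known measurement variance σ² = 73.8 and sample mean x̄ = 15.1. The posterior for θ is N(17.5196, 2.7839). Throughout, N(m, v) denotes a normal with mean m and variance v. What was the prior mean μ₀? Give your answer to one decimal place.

μ₀ = 57.6

The posterior mean is a precision-weighted average: μ_n = (τ₀μ₀ + τ_data·x̄)/(τ₀+τ_data), with τ₀=1/σ₀² and τ_data=n/σ².
Here τ₀ = 1/48.9 = 0.020450 and τ_data = 25/73.8 = 0.338753, so τ_n = 0.359203.
Rearranging for μ₀: μ₀ = (μ_n·τ_n − τ_data·x̄)/τ₀ = (17.5196·0.359203 − 0.338753·15.1) / 0.020450 = 1.177923/0.020450 ≈ 57.6.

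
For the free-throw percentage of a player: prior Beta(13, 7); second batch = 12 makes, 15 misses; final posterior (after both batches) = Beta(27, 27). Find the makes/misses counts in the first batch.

2 makes and 5 misses

Because Beta–binomial updating is additive in the counts, the combined data contributed (α_post−α_prior, β_post−β_prior) successes and failures.
Total across both batches: 27−13=14 makes, 27−7=20 misses.
Subtract the second batch: 14−12=2 makes and 20−15=5 misses.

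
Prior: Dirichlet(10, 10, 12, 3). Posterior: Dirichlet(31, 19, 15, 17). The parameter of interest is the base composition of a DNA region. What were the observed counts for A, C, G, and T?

counts (21, 9, 3, 14)

For a Dirichlet(α) prior with multinomial counts c, the posterior is Dirichlet(α + c) componentwise.
Counts are posterior − prior componentwise: 31−10=21, 19−10=9, 15−12=3, 17−3=14.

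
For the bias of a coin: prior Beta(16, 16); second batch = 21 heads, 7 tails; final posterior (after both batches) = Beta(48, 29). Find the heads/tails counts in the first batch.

11 heads and 6 tails

Sequential conjugate updates are equivalent to a single update on the pooled data, so total successes = posterior α − prior α and total failures = posterior β − prior β.
Total across both batches: 48−16=32 heads, 29−16=13 tails.
Subtract the second batch: 32−21=11 heads and 13−7=6 tails.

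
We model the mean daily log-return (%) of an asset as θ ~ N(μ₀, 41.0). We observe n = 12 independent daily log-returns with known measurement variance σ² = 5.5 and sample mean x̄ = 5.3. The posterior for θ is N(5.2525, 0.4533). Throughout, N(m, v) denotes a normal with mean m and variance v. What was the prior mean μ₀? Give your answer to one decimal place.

μ₀ = 1.0

The posterior mean is a precision-weighted average: μ_n = (τ₀μ₀ + τ_data·x̄)/(τ₀+τ_data), with τ₀=1/σ₀² and τ_data=n/σ².
Here τ₀ = 1/41.0 = 0.024390 and τ_data = 12/5.5 = 2.181818, so τ_n = 2.206208.
Rearranging for μ₀: μ₀ = (μ_n·τ_n − τ_data·x̄)/τ₀ = (5.2525·2.206208 − 2.181818·5.3) / 0.024390 = 0.024472/0.024390 ≈ 1.0.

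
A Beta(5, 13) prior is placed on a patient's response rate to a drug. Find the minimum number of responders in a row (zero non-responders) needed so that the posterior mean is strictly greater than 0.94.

After k responders and 0 non-responders the posterior is Beta(5+k, 13), with mean (5+k)/(5+13+k).
Set (5+k)/(18+k) > 0.94 and solve: k > (0.94·18 − 5)/(1 − 0.94) = 198.667.
The smallest integer exceeding 198.667 is 199.

k = 199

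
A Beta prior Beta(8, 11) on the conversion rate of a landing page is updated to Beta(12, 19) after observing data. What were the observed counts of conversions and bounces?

4 conversions and 8 bounces

A Beta(α, β) prior with s successes and f failures in binomial data gives a Beta(α+s, β+f) posterior.
So s = 12 − 8 = 4 and f = 19 − 11 = 8.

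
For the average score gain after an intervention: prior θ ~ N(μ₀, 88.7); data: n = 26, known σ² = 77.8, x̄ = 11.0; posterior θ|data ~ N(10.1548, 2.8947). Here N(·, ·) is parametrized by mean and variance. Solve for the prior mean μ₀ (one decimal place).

The posterior mean is a precision-weighted average: μ_n = (τ₀μ₀ + τ_data·x̄)/(τ₀+τ_data), with τ₀=1/σ₀² and τ_data=n/σ².
Here τ₀ = 1/88.7 = 0.011274 and τ_data = 26/77.8 = 0.334190, so τ_n = 0.345464.
Rearranging for μ₀: μ₀ = (μ_n·τ_n − τ_data·x̄)/τ₀ = (10.1548·0.345464 − 0.334190·11.0) / 0.011274 = -0.167972/0.011274 ≈ -14.9.

μ₀ = -14.9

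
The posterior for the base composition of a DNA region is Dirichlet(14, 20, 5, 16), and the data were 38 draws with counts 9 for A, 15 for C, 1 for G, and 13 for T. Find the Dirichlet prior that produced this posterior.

For a Dirichlet(α) prior with multinomial counts c, the posterior is Dirichlet(α + c) componentwise.
Subtract each count from the matching posterior parameter: 14−9=5, 20−15=5, 5−1=4, 16−13=3.

Dirichlet(5, 5, 4, 3)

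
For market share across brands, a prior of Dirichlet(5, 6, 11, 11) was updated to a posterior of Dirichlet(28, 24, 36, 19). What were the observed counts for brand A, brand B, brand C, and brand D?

counts (23, 18, 25, 8)

For a Dirichlet(α) prior with multinomial counts c, the posterior is Dirichlet(α + c) componentwise.
Counts are posterior − prior componentwise: 28−5=23, 24−6=18, 36−11=25, 19−11=8.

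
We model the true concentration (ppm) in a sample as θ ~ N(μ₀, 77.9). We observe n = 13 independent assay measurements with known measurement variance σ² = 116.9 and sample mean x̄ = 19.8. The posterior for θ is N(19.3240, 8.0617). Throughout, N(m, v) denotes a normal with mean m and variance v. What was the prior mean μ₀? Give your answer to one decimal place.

With known observation variance, the Normal–Normal posterior has precision τ_n = τ₀ + n/σ² and mean μ_n = (τ₀μ₀ + (n/σ²)x̄)/τ_n.
Here τ₀ = 1/77.9 = 0.012837 and τ_data = 13/116.9 = 0.111206, so τ_n = 0.124043.
Rearranging for μ₀: μ₀ = (μ_n·τ_n − τ_data·x̄)/τ₀ = (19.3240·0.124043 − 0.111206·19.8) / 0.012837 = 0.195128/0.012837 ≈ 15.2.

μ₀ = 15.2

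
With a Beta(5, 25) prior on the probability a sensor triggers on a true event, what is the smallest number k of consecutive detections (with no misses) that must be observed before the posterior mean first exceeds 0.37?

k = 10

After k detections and 0 misses the posterior is Beta(5+k, 25), with mean (5+k)/(5+25+k).
Set (5+k)/(30+k) > 0.37 and solve: k > (0.37·30 − 5)/(1 − 0.37) = 9.683.
The smallest integer exceeding 9.683 is 10.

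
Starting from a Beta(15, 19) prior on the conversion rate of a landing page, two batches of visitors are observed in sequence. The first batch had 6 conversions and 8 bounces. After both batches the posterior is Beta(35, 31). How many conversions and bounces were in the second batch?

Sequential conjugate updates are equivalent to a single update on the pooled data, so total successes = posterior α − prior α and total failures = posterior β − prior β.
Total across both batches: 35−15=20 conversions, 31−19=12 bounces.
Subtract the first batch: 20−6=14 conversions and 12−8=4 bounces.

14 conversions and 4 bounces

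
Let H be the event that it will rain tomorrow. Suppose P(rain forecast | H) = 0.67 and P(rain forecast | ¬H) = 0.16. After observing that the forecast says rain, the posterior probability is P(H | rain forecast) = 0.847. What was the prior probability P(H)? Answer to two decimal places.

Bayes' rule in odds form gives O(H|E) = O(H)·[P(E|H)/P(E|¬H)], hence O(H) = O(H|E)/LR.
Posterior odds = 0.847/(1−0.847) = 5.5359. LR = 0.67/0.16 = 4.1875.
Prior odds = 5.5359/4.1875 = 1.3220, so P(H) = 1.3220/(1+1.3220) ≈ 0.57.

P(H) = 0.57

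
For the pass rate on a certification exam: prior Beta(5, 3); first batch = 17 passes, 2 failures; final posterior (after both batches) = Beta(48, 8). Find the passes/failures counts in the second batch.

26 passes and 3 failures

Because Beta–binomial updating is additive in the counts, the combined data contributed (α_post−α_prior, β_post−β_prior) successes and failures.
Total across both batches: 48−5=43 passes, 8−3=5 failures.
Subtract the first batch: 43−17=26 passes and 5−2=3 failures.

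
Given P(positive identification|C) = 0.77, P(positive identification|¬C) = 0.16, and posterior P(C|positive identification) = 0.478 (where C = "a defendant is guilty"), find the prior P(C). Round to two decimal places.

Bayes' rule in odds form gives O(C|E) = O(C)·[P(E|C)/P(E|¬C)], hence O(C) = O(C|E)/LR.
Posterior odds = 0.478/(1−0.478) = 0.9157. LR = 0.77/0.16 = 4.8125.
Prior odds = 0.9157/4.8125 = 0.1903, so P(C) = 0.1903/(1+0.1903) ≈ 0.16.

P(C) = 0.16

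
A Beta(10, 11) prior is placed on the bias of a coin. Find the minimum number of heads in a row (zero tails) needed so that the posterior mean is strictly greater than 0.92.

k = 117

After k heads and 0 tails the posterior is Beta(10+k, 11), with mean (10+k)/(10+11+k).
Set (10+k)/(21+k) > 0.92 and solve: k > (0.92·21 − 10)/(1 − 0.92) = 116.500.
The smallest integer exceeding 116.500 is 117.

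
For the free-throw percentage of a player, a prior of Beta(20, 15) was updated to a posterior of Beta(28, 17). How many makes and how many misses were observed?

8 makes and 2 misses

Beta is conjugate to the binomial likelihood: posterior = Beta(a+s, b+f).
Match parameters: s=28−20=8, f=17−15=2.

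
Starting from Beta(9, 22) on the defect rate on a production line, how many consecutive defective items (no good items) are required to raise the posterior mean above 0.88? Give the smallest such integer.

After k defective items and 0 good items the posterior is Beta(9+k, 22), with mean (9+k)/(9+22+k).
Set (9+k)/(31+k) > 0.88 and solve: k > (0.88·31 − 9)/(1 − 0.88) = 152.333.
The smallest integer exceeding 152.333 is 153, and checking k=153: (162)/(184) = 0.8804 > 0.88.

k = 153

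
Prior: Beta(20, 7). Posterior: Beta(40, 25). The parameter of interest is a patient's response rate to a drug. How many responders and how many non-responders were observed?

A Beta(a, b) prior with s successes and f failures in binomial data gives a Beta(a+s, b+f) posterior.
So s = 40 − 20 = 20 and f = 25 − 7 = 18.

20 responders and 18 non-responders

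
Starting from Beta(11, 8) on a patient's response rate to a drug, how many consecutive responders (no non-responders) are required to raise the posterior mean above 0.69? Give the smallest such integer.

After k responders and 0 non-responders the posterior is Beta(11+k, 8), with mean (11+k)/(11+8+k).
Set (11+k)/(19+k) > 0.69 and solve: k > (0.69·19 − 11)/(1 − 0.69) = 6.806.
The smallest integer exceeding 6.806 is 7, and checking k=7: (18)/(26) = 0.6923 > 0.69.

k = 7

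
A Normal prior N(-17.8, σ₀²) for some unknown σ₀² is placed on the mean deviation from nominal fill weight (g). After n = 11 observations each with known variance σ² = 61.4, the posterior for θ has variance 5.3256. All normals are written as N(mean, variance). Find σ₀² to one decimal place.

For the Normal–Normal model with known σ², precisions add: τ_n = τ₀ + n/σ².
So 1/σ₀² = 1/5.3256 − 11/61.4 = 0.187772 − 0.179153 = 0.008619.
Hence σ₀² = 1/0.008619 ≈ 116.0.

σ₀² = 116.0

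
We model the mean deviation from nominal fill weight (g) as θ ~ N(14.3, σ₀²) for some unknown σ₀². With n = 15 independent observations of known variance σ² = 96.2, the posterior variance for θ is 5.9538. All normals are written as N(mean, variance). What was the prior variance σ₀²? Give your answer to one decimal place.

σ₀² = 83.1

Posterior precision equals prior precision plus data precision: 1/σ_n² = 1/σ₀² + n/σ².
So 1/σ₀² = 1/5.9538 − 15/96.2 = 0.167960 − 0.155925 = 0.012035.
Hence σ₀² = 1/0.012035 ≈ 83.1.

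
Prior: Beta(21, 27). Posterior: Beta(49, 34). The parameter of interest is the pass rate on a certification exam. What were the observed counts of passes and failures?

Beta is conjugate to the binomial likelihood: posterior = Beta(α+s, β+f).
Match parameters: s=49−21=28, f=34−27=7.

28 passes and 7 failures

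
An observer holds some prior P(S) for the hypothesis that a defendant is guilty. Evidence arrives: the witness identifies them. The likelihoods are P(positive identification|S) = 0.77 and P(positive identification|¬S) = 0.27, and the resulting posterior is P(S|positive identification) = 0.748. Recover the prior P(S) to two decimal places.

In odds form, posterior odds = prior odds × likelihood ratio, so prior odds = posterior odds ÷ LR.
Posterior odds = 0.748/(1−0.748) = 2.9683. LR = 0.77/0.27 = 2.8519.
Prior odds = 2.9683/2.8519 = 1.0408, so P(S) = 1.0408/(1+1.0408) ≈ 0.51.

P(S) = 0.51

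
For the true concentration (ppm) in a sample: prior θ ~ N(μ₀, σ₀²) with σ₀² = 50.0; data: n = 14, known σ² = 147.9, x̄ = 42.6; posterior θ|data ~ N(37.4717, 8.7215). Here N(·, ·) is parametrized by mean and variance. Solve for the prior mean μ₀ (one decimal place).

μ₀ = 13.2

The posterior mean is a precision-weighted average: μ_n = (τ₀μ₀ + τ_data·x̄)/(τ₀+τ_data), with τ₀=1/σ₀² and τ_data=n/σ².
Here τ₀ = 1/50.0 = 0.020000 and τ_data = 14/147.9 = 0.094659, so τ_n = 0.114659.
Rearranging for μ₀: μ₀ = (μ_n·τ_n − τ_data·x̄)/τ₀ = (37.4717·0.114659 − 0.094659·42.6) / 0.020000 = 0.263994/0.020000 ≈ 13.2.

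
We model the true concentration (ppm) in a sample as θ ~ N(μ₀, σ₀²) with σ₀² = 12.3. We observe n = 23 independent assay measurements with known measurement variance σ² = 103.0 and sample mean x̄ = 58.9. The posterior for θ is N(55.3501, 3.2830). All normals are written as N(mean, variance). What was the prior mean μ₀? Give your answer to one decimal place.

μ₀ = 45.6

The posterior mean is a precision-weighted average: μ_n = (τ₀μ₀ + τ_data·x̄)/(τ₀+τ_data), with τ₀=1/σ₀² and τ_data=n/σ².
Here τ₀ = 1/12.3 = 0.081301 and τ_data = 23/103.0 = 0.223301, so τ_n = 0.304602.
Rearranging for μ₀: μ₀ = (μ_n·τ_n − τ_data·x̄)/τ₀ = (55.3501·0.304602 − 0.223301·58.9) / 0.081301 = 3.707322/0.081301 ≈ 45.6.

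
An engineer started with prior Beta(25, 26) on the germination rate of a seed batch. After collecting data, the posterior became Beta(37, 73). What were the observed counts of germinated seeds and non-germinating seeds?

12 germinated seeds and 47 non-germinating seeds

Under Beta–binomial conjugacy the posterior parameters are (α+s, β+f).
Match parameters: s=37−25=12, f=73−26=47.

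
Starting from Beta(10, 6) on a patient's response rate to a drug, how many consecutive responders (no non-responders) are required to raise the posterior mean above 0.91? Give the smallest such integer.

k = 51

After k responders and 0 non-responders the posterior is Beta(10+k, 6), with mean (10+k)/(10+6+k).
Set (10+k)/(16+k) > 0.91 and solve: k > (0.91·16 − 10)/(1 − 0.91) = 50.667.
The smallest integer exceeding 50.667 is 51, and checking k=51: (61)/(67) = 0.9104 > 0.91.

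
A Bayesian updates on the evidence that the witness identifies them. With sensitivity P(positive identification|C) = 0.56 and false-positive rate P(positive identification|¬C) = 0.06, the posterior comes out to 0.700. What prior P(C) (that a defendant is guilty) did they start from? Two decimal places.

In odds form, posterior odds = prior odds × likelihood ratio, so prior odds = posterior odds ÷ LR.
Posterior odds = 0.700/(1−0.700) = 2.3333. LR = 0.56/0.06 = 9.3333.
Prior odds = 2.3333/9.3333 = 0.2500, so P(C) = 0.2500/(1+0.2500) ≈ 0.20.

P(C) = 0.20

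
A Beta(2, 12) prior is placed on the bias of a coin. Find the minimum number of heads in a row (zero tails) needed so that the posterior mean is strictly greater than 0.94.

After k heads and 0 tails the posterior is Beta(2+k, 12), with mean (2+k)/(2+12+k).
Set (2+k)/(14+k) > 0.94 and solve: k > (0.94·14 − 2)/(1 − 0.94) = 186.000.
The smallest integer exceeding 186.000 is 187, and checking k=187: (189)/(201) = 0.9403 > 0.94.

k = 187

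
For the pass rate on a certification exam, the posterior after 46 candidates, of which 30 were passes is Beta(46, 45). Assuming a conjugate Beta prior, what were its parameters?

Beta is conjugate to the binomial likelihood: posterior = Beta(a+s, b+f).
So a = 46 − 30 = 16 and b = 45 − 16 = 29.

Beta(16, 29)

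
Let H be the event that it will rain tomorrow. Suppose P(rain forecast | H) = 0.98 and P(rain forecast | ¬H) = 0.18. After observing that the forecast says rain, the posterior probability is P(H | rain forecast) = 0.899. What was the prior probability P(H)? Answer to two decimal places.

P(H) = 0.62

Bayes' rule in odds form gives O(H|E) = O(H)·[P(E|H)/P(E|¬H)], hence O(H) = O(H|E)/LR.
Posterior odds = 0.899/(1−0.899) = 8.9010. LR = 0.98/0.18 = 5.4444.
Prior odds = 8.9010/5.4444 = 1.6349, so P(H) = 1.6349/(1+1.6349) ≈ 0.62.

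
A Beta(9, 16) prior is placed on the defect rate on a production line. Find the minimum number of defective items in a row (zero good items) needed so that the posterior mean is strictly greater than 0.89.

After k defective items and 0 good items the posterior is Beta(9+k, 16), with mean (9+k)/(9+16+k).
Set (9+k)/(25+k) > 0.89 and solve: k > (0.89·25 − 9)/(1 − 0.89) = 120.455.
The smallest integer exceeding 120.455 is 121, and checking k=121: (130)/(146) = 0.8904 > 0.89.

k = 121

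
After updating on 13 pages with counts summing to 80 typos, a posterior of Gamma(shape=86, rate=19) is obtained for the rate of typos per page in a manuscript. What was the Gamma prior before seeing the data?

Gamma(shape=6, rate=6)

Gamma–Poisson conjugacy: posterior shape = α + Σxᵢ, posterior rate = β + n.
So α = 86 − 80 = 6 and β = 19 − 13 = 6.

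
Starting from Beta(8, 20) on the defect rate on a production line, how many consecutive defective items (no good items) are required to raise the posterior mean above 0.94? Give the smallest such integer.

After k defective items and 0 good items the posterior is Beta(8+k, 20), with mean (8+k)/(8+20+k).
Set (8+k)/(28+k) > 0.94 and solve: k > (0.94·28 − 8)/(1 − 0.94) = 305.333.
The smallest integer exceeding 305.333 is 306.

k = 306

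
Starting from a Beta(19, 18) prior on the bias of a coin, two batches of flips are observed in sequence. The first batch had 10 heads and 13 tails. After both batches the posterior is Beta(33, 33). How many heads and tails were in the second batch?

Sequential conjugate updates are equivalent to a single update on the pooled data, so total successes = posterior α − prior α and total failures = posterior β − prior β.
Total across both batches: 33−19=14 heads, 33−18=15 tails.
Subtract the first batch: 14−10=4 heads and 15−13=2 tails.

4 heads and 2 tails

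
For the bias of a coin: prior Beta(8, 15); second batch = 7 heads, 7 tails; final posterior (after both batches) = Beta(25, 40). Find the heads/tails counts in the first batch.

10 heads and 18 tails

Because Beta–binomial updating is additive in the counts, the combined data contributed (α_post−α_prior, β_post−β_prior) successes and failures.
Total across both batches: 25−8=17 heads, 40−15=25 tails.
Subtract the second batch: 17−7=10 heads and 25−7=18 tails.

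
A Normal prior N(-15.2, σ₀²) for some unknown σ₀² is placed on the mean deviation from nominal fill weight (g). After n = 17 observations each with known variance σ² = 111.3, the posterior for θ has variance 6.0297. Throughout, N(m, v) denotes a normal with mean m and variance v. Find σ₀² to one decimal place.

σ₀² = 76.3

Posterior precision equals prior precision plus data precision: 1/σ_n² = 1/σ₀² + n/σ².
So 1/σ₀² = 1/6.0297 − 17/111.3 = 0.165846 − 0.152740 = 0.013106.
Hence σ₀² = 1/0.013106 ≈ 76.3.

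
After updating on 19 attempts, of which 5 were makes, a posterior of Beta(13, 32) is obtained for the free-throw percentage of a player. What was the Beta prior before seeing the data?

Under Beta–binomial conjugacy the posterior parameters are (a+s, b+f).
Subtract the data counts: 13−5=8, 32−14=18.

Beta(8, 18)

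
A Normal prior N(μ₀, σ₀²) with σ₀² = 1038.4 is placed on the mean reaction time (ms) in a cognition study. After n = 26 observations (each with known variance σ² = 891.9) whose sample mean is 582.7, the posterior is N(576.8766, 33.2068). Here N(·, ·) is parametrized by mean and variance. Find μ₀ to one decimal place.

μ₀ = 400.6

The posterior mean is a precision-weighted average: μ_n = (τ₀μ₀ + τ_data·x̄)/(τ₀+τ_data), with τ₀=1/σ₀² and τ_data=n/σ².
Here τ₀ = 1/1038.4 = 0.000963 and τ_data = 26/891.9 = 0.029151, so τ_n = 0.030114.
Rearranging for μ₀: μ₀ = (μ_n·τ_n − τ_data·x̄)/τ₀ = (576.8766·0.030114 − 0.029151·582.7) / 0.000963 = 0.385774/0.000963 ≈ 400.6.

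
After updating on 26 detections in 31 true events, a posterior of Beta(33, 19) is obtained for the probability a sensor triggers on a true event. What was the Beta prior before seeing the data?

Beta is conjugate to the binomial likelihood: posterior = Beta(a+s, b+f).
So a = 33 − 26 = 7 and b = 19 − 5 = 14.

Beta(7, 14)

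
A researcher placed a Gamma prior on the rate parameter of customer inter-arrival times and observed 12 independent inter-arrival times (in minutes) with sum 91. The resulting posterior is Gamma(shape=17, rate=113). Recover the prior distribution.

Gamma(shape=5, rate=22)

Gamma–exponential conjugacy: posterior shape = α + n, posterior rate = β + Σtᵢ.
So α = 17 − 12 = 5 and β = 113 − 91 = 22.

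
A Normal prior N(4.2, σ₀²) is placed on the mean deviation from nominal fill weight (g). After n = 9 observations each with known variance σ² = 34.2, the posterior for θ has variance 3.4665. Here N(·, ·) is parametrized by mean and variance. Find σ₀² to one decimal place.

σ₀² = 39.5

Posterior precision equals prior precision plus data precision: 1/σ_n² = 1/σ₀² + n/σ².
So 1/σ₀² = 1/3.4665 − 9/34.2 = 0.288475 − 0.263158 = 0.025317.
Hence σ₀² = 1/0.025317 ≈ 39.5.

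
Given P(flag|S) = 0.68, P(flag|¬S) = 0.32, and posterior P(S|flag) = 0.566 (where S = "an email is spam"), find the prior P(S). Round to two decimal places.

In odds form, posterior odds = prior odds × likelihood ratio, so prior odds = posterior odds ÷ LR.
Posterior odds = 0.566/(1−0.566) = 1.3041. LR = 0.68/0.32 = 2.1250.
Prior odds = 1.3041/2.1250 = 0.6137, so P(S) = 0.6137/(1+0.6137) ≈ 0.38.

P(S) = 0.38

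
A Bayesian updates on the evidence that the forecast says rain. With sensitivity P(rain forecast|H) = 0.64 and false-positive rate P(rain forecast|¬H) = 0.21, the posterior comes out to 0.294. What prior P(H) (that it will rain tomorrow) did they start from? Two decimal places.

In odds form, posterior odds = prior odds × likelihood ratio, so prior odds = posterior odds ÷ LR.
Posterior odds = 0.294/(1−0.294) = 0.4164. LR = 0.64/0.21 = 3.0476.
Prior odds = 0.4164/3.0476 = 0.1366, so P(H) = 0.1366/(1+0.1366) ≈ 0.12.

P(H) = 0.12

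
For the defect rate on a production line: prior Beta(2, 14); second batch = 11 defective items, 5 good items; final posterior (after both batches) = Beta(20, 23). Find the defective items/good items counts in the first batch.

7 defective items and 4 good items

Sequential conjugate updates are equivalent to a single update on the pooled data, so total successes = posterior α − prior α and total failures = posterior β − prior β.
Total across both batches: 20−2=18 defective items, 23−14=9 good items.
Subtract the second batch: 18−11=7 defective items and 9−5=4 good items.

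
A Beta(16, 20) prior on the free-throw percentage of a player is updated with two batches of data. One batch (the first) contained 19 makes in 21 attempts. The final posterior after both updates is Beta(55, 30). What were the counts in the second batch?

Sequential conjugate updates are equivalent to a single update on the pooled data, so total successes = posterior α − prior α and total failures = posterior β − prior β.
Total across both batches: 55−16=39 makes, 30−20=10 misses.
Subtract the first batch: 39−19=20 makes and 10−2=8 misses.

20 makes and 8 misses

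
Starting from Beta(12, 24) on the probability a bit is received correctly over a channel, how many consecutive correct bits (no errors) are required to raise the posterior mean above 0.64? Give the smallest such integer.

k = 31

After k correct bits and 0 errors the posterior is Beta(12+k, 24), with mean (12+k)/(12+24+k).
Set (12+k)/(36+k) > 0.64 and solve: k > (0.64·36 − 12)/(1 − 0.64) = 30.667.
The smallest integer exceeding 30.667 is 31.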